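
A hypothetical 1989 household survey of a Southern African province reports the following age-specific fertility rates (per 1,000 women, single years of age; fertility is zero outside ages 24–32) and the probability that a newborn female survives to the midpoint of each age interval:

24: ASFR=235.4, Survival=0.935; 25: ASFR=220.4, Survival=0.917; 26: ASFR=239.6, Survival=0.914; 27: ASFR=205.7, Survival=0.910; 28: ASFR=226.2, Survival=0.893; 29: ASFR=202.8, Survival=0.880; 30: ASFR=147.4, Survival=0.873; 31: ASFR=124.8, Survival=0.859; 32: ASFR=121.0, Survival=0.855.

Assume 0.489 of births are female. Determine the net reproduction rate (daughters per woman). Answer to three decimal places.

Proportion female at birth = 0.489.
Per-age-group product (1 × ASFR × survival probability):
  24: 1 × 235.4/1000 × 0.935 = 0.22010
  25: 1 × 220.4/1000 × 0.917 = 0.20211
  26: 1 × 239.6/1000 × 0.914 = 0.21899
  27: 1 × 205.7/1000 × 0.910 = 0.18719
  28: 1 × 226.2/1000 × 0.893 = 0.20200
  29: 1 × 202.8/1000 × 0.880 = 0.17846
  30: 1 × 147.4/1000 × 0.873 = 0.12868
  31: 1 × 124.8/1000 × 0.859 = 0.10720
  32: 1 × 121.0/1000 × 0.855 = 0.10346
Sum = 1.54819
NRR = 0.489 × 1.54819 = 0.75706

0.757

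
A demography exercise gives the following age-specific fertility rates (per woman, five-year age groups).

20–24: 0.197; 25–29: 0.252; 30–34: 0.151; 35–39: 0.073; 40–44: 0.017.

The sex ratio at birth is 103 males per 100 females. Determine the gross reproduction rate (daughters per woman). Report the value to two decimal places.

Proportion female at birth = 100 / (100 + 103) = 0.49261.
Sum of ASFRs = 0.197 + 0.252 + 0.151 + 0.073 + 0.017 = 0.690
TFR = 5 × 0.690 = 3.45
GRR = 0.49261 × 3.45 = 1.69950

1.70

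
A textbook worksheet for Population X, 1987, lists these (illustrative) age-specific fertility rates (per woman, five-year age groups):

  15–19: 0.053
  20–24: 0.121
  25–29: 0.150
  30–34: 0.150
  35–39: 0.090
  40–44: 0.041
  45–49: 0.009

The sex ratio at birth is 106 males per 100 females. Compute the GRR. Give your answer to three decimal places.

1.490

Proportion female at birth = 100 / (100 + 106) = 0.48544.
Sum of ASFRs = 0.053 + 0.121 + 0.150 + 0.150 + 0.090 + 0.041 + 0.009 = 0.614
TFR = 5 × 0.614 = 3.07
GRR = 0.48544 × 3.07 = 1.49030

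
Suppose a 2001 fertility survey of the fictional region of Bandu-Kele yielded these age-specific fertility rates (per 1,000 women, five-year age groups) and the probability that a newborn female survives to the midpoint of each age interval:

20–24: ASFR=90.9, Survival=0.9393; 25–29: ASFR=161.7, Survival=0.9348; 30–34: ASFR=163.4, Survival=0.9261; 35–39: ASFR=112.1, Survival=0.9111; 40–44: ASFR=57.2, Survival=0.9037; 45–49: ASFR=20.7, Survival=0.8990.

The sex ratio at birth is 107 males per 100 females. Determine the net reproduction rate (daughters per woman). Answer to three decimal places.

Proportion female at birth = 100 / (100 + 107) = 0.48309.
Weighting each age-specific rate by interval width and survival:
  20–24: 5 × 90.9/1000 × 0.9393 = 0.42691
  25–29: 5 × 161.7/1000 × 0.9348 = 0.75579
  30–34: 5 × 163.4/1000 × 0.9261 = 0.75662
  35–39: 5 × 112.1/1000 × 0.9111 = 0.51067
  40–44: 5 × 57.2/1000 × 0.9037 = 0.25846
  45–49: 5 × 20.7/1000 × 0.8990 = 0.09305
Sum = 2.80150
NRR = 0.48309 × 2.80150 = 1.35338
An NRR exceeding 1 indicates intrinsic growth under these rates.

1.353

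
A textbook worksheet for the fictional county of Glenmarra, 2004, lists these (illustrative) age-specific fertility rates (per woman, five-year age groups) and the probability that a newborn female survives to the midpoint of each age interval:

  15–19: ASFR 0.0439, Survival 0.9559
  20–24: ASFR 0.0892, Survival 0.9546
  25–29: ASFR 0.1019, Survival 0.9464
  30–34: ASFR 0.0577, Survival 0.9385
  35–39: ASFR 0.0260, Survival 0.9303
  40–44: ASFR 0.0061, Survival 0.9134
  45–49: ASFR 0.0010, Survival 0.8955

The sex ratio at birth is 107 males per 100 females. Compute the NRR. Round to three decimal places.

0.745

Proportion female at birth = 100 / (100 + 107) = 0.48309.
Survival-weighted fertility by age (5·fₓ·Sₓ):
  15–19: 5 × 0.0439 × 0.9559 = 0.20982
  20–24: 5 × 0.0892 × 0.9546 = 0.42575
  25–29: 5 × 0.1019 × 0.9464 = 0.48219
  30–34: 5 × 0.0577 × 0.9385 = 0.27076
  35–39: 5 × 0.0260 × 0.9303 = 0.12094
  40–44: 5 × 0.0061 × 0.9134 = 0.02786
  45–49: 5 × 0.0010 × 0.8955 = 0.00448
Sum = 1.54180
NRR = 0.48309 × 1.54180 = 0.74483
An NRR under 1 implies long-run decline under these rates.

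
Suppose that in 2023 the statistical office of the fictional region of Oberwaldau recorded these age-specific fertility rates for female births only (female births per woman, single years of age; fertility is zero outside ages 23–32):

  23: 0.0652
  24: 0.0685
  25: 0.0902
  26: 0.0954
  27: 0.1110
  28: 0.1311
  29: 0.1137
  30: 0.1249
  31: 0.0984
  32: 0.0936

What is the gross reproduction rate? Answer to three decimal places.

0.992

Sum of female ASFRs = 0.0652 + 0.0685 + 0.0902 + 0.0954 + 0.1110 + 0.1311 + 0.1137 + 0.1249 + 0.0984 + 0.0936 = 0.9920
GRR = 0.992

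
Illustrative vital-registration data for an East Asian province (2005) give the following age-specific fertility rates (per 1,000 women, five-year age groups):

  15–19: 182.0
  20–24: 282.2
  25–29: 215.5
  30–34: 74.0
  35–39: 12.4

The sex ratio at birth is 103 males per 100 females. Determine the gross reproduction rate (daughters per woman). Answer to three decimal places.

Proportion female at birth = 100 / (100 + 103) = 0.49261.
Sum of ASFRs = 182.0 + 282.2 + 215.5 + 74.0 + 12.4 = 766.1
TFR = 5 × 766.1 / 1000 = 3.8305
GRR = 0.49261 × 3.8305 = 1.88694

1.887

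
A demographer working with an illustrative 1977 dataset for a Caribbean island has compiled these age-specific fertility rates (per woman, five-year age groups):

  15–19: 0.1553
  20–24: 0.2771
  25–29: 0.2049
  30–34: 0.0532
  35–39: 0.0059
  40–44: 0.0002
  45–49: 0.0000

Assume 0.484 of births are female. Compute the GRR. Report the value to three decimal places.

1.686

Proportion female at birth = 0.484.
Sum of ASFRs = 0.1553 + 0.2771 + 0.2049 + 0.0532 + 0.0059 + 0.0002 + 0.0000 = 0.6966
TFR = 5 × 0.6966 = 3.483
GRR = 0.484 × 3.483 = 1.68577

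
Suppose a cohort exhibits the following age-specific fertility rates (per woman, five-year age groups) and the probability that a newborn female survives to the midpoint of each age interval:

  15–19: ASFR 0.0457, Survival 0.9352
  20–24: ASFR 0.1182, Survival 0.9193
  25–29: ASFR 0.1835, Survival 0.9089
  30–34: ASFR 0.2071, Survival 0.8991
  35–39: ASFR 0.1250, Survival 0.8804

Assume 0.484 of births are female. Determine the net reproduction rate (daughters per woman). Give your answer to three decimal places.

Proportion female at birth = 0.484.
Survival-weighted fertility by age (5·fₓ·Sₓ):
  15–19: 5 × 0.0457 × 0.9352 = 0.21369
  20–24: 5 × 0.1182 × 0.9193 = 0.54331
  25–29: 5 × 0.1835 × 0.9089 = 0.83392
  30–34: 5 × 0.2071 × 0.8991 = 0.93102
  35–39: 5 × 0.1250 × 0.8804 = 0.55025
Sum = 3.07219
NRR = 0.484 × 3.07219 = 1.48694

1.487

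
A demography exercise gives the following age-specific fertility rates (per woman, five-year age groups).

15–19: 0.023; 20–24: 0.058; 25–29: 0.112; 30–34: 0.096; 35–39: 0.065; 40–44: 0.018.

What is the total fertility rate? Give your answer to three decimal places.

1.860

Sum of ASFRs = 0.023 + 0.058 + 0.112 + 0.096 + 0.065 + 0.018 = 0.372
TFR = 5 × 0.372 = 1.86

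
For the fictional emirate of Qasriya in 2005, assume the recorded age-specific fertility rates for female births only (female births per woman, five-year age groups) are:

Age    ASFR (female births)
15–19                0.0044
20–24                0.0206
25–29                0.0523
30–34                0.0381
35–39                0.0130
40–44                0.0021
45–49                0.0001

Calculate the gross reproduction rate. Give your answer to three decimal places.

0.653

Sum of female ASFRs = 0.0044 + 0.0206 + 0.0523 + 0.0381 + 0.0130 + 0.0021 + 0.0001 = 0.1306
GRR = 5 × 0.1306 = 0.653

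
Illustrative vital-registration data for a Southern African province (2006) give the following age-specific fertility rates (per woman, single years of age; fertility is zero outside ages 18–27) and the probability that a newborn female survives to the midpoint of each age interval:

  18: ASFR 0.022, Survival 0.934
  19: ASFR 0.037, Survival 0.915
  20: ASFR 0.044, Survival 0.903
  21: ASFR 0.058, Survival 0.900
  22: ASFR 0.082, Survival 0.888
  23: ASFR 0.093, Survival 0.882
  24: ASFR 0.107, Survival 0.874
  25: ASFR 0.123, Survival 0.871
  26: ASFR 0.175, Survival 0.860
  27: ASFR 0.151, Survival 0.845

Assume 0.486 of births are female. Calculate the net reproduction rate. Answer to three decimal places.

0.379

Proportion female at birth = 0.486.
Weighting each age-specific rate by interval width and survival:
  18: 1 × 0.022 × 0.934 = 0.02055
  19: 1 × 0.037 × 0.915 = 0.03386
  20: 1 × 0.044 × 0.903 = 0.03973
  21: 1 × 0.058 × 0.900 = 0.05220
  22: 1 × 0.082 × 0.888 = 0.07282
  23: 1 × 0.093 × 0.882 = 0.08203
  24: 1 × 0.107 × 0.874 = 0.09352
  25: 1 × 0.123 × 0.871 = 0.10713
  26: 1 × 0.175 × 0.860 = 0.15050
  27: 1 × 0.151 × 0.845 = 0.12760
Sum = 0.77994
NRR = 0.486 × 0.77994 = 0.37905
An NRR under 1 implies long-run decline under these rates.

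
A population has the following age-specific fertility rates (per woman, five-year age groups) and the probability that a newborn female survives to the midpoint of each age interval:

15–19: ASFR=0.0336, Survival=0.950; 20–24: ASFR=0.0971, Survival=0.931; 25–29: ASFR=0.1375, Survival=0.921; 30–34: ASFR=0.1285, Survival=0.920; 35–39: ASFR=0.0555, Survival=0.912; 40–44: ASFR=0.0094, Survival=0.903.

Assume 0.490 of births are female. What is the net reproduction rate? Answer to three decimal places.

1.044

Proportion female at birth = 0.490.
Survival-weighted fertility by age (5·fₓ·Sₓ):
  15–19: 5 × 0.0336 × 0.950 = 0.15960
  20–24: 5 × 0.0971 × 0.931 = 0.45200
  25–29: 5 × 0.1375 × 0.921 = 0.63319
  30–34: 5 × 0.1285 × 0.920 = 0.59110
  35–39: 5 × 0.0555 × 0.912 = 0.25308
  40–44: 5 × 0.0094 × 0.903 = 0.04244
Sum = 2.13141
NRR = 0.490 × 2.13141 = 1.04439
NRR > 1, so each generation more than replaces itself.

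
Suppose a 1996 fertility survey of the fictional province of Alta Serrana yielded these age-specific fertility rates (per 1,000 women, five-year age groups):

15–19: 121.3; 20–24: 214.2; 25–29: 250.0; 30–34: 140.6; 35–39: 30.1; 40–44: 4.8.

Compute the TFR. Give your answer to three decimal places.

Sum of ASFRs = 121.3 + 214.2 + 250.0 + 140.6 + 30.1 + 4.8 = 761.0
TFR = 5 × 761.0 / 1000 = 3.805

3.805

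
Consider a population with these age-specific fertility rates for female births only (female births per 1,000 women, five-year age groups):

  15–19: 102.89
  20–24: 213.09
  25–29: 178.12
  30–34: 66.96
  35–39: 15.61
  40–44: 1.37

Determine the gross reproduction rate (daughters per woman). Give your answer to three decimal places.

2.890

Sum of female ASFRs = 102.89 + 213.09 + 178.12 + 66.96 + 15.61 + 1.37 = 578.04
GRR = 5 × 578.04 / 1000 = 2.8902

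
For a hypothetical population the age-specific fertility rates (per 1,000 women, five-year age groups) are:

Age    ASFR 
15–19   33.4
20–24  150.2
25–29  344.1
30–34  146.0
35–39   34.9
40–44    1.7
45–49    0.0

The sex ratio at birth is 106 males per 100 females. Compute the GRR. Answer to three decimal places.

Proportion female at birth = 100 / (100 + 106) = 0.48544.
Sum of ASFRs = 33.4 + 150.2 + 344.1 + 146.0 + 34.9 + 1.7 + 0.0 = 710.3
TFR = 5 × 710.3 / 1000 = 3.5515
GRR = 0.48544 × 3.5515 = 1.72404

1.724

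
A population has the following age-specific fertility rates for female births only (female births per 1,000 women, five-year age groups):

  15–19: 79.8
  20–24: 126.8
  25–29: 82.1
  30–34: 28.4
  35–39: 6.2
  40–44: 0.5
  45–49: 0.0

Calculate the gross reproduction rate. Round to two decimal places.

1.62

Sum of female ASFRs = 79.8 + 126.8 + 82.1 + 28.4 + 6.2 + 0.5 + 0.0 = 323.8
GRR = 5 × 323.8 / 1000 = 1.619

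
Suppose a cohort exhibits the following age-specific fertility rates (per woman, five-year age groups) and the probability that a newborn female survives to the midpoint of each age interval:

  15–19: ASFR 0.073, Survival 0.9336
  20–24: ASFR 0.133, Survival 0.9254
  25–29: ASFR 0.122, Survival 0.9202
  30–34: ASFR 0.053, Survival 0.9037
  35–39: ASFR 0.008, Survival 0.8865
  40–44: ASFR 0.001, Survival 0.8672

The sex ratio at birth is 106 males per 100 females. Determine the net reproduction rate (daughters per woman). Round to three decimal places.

0.872

Proportion female at birth = 100 / (100 + 106) = 0.48544.
Each age group contributes 5 × ASFR × survival:
  15–19: 5 × 0.073 × 0.9336 = 0.34076
  20–24: 5 × 0.133 × 0.9254 = 0.61539
  25–29: 5 × 0.122 × 0.9202 = 0.56132
  30–34: 5 × 0.053 × 0.9037 = 0.23948
  35–39: 5 × 0.008 × 0.8865 = 0.03546
  40–44: 5 × 0.001 × 0.8672 = 0.00434
Sum = 1.79675
NRR = 0.48544 × 1.79675 = 0.87221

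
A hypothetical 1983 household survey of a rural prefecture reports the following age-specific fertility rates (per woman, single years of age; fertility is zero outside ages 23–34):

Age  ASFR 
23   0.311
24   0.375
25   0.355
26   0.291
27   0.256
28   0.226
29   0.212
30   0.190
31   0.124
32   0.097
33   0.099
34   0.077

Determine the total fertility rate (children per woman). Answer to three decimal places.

Sum of ASFRs = 0.311 + 0.375 + 0.355 + 0.291 + 0.256 + 0.226 + 0.212 + 0.190 + 0.124 + 0.097 + 0.099 + 0.077 = 2.613
TFR = 2.613

2.613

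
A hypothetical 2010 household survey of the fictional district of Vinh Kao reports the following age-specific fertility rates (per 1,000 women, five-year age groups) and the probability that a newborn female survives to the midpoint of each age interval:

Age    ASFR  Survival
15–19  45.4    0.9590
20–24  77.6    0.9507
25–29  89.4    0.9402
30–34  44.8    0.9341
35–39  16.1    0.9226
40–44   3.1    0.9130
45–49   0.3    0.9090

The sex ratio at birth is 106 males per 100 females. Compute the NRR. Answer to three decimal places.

Proportion female at birth = 100 / (100 + 106) = 0.48544.
Each age group contributes 5 × ASFR × survival:
  15–19: 5 × 45.4/1000 × 0.9590 = 0.21769
  20–24: 5 × 77.6/1000 × 0.9507 = 0.36887
  25–29: 5 × 89.4/1000 × 0.9402 = 0.42027
  30–34: 5 × 44.8/1000 × 0.9341 = 0.20924
  35–39: 5 × 16.1/1000 × 0.9226 = 0.07427
  40–44: 5 × 3.1/1000 × 0.9130 = 0.01415
  45–49: 5 × 0.3/1000 × 0.9090 = 0.00136
Sum = 1.30585
NRR = 0.48544 × 1.30585 = 0.63391
NRR < 1, so the cohort does not fully replace itself.

0.634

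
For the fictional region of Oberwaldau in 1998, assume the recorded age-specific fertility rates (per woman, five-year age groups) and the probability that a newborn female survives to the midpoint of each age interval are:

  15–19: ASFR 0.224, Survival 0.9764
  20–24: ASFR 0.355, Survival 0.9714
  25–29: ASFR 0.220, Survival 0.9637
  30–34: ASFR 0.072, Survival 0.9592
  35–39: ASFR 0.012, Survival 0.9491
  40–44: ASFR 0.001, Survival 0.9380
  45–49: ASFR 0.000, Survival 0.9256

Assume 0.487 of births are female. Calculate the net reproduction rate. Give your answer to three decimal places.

Proportion female at birth = 0.487.
Survival-weighted fertility by age (5·fₓ·Sₓ):
  15–19: 5 × 0.224 × 0.9764 = 1.09357
  20–24: 5 × 0.355 × 0.9714 = 1.72424
  25–29: 5 × 0.220 × 0.9637 = 1.06007
  30–34: 5 × 0.072 × 0.9592 = 0.34531
  35–39: 5 × 0.012 × 0.9491 = 0.05695
  40–44: 5 × 0.001 × 0.9380 = 0.00469
  45–49: 5 × 0.000 × 0.9256 = 0.00000
Sum = 4.28483
NRR = 0.487 × 4.28483 = 2.08671

2.087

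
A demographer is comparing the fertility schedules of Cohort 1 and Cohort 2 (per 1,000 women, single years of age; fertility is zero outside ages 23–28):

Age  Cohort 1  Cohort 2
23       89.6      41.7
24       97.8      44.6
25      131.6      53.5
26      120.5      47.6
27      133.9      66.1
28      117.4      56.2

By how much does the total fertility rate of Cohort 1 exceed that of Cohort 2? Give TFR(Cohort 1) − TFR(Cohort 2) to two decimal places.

Cohort 1:
  Sum of ASFRs = 89.6 + 97.8 + 131.6 + 120.5 + 133.9 + 117.4 = 690.8
  TFR = 690.8 / 1000 = 0.6908
Cohort 2:
  Sum of ASFRs = 41.7 + 44.6 + 53.5 + 47.6 + 66.1 + 56.2 = 309.7
  TFR = 309.7 / 1000 = 0.3097
Difference = 0.6908 − 0.3097 = 0.3811

0.38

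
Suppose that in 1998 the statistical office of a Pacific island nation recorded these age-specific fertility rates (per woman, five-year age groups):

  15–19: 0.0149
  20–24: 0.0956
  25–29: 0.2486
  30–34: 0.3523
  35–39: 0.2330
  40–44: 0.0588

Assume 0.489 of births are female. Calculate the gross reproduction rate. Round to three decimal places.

Proportion female at birth = 0.489.
Sum of ASFRs = 0.0149 + 0.0956 + 0.2486 + 0.3523 + 0.2330 + 0.0588 = 1.0032
TFR = 5 × 1.0032 = 5.016
GRR = 0.489 × 5.016 = 2.45282

2.453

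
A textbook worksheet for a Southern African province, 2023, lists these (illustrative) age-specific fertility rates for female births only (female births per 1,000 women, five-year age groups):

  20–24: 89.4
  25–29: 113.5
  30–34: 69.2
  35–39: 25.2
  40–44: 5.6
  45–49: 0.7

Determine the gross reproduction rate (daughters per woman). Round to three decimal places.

Sum of female ASFRs = 89.4 + 113.5 + 69.2 + 25.2 + 5.6 + 0.7 = 303.6
GRR = 5 × 303.6 / 1000 = 1.518

1.518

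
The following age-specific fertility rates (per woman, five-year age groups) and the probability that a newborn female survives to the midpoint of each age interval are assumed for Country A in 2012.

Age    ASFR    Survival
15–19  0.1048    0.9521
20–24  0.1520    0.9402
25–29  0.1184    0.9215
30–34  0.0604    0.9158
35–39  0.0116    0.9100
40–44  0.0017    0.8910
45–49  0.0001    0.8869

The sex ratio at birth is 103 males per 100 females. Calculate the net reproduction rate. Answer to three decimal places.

1.033

Proportion female at birth = 100 / (100 + 103) = 0.49261.
Per-age-group product (5 × ASFR × survival probability):
  15–19: 5 × 0.1048 × 0.9521 = 0.49890
  20–24: 5 × 0.1520 × 0.9402 = 0.71455
  25–29: 5 × 0.1184 × 0.9215 = 0.54553
  30–34: 5 × 0.0604 × 0.9158 = 0.27657
  35–39: 5 × 0.0116 × 0.9100 = 0.05278
  40–44: 5 × 0.0017 × 0.8910 = 0.00757
  45–49: 5 × 0.0001 × 0.8869 = 0.00044
Sum = 2.09634
NRR = 0.49261 × 2.09634 = 1.03268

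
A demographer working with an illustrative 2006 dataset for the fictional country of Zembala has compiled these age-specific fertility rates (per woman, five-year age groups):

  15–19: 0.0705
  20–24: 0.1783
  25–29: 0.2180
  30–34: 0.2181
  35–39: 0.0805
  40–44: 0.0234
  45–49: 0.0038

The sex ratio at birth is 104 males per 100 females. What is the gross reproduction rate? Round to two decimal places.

Proportion female at birth = 100 / (100 + 104) = 0.49020.
Sum of ASFRs = 0.0705 + 0.1783 + 0.2180 + 0.2181 + 0.0805 + 0.0234 + 0.0038 = 0.7926
TFR = 5 × 0.7926 = 3.963
GRR = 0.49020 × 3.963 = 1.94266

1.94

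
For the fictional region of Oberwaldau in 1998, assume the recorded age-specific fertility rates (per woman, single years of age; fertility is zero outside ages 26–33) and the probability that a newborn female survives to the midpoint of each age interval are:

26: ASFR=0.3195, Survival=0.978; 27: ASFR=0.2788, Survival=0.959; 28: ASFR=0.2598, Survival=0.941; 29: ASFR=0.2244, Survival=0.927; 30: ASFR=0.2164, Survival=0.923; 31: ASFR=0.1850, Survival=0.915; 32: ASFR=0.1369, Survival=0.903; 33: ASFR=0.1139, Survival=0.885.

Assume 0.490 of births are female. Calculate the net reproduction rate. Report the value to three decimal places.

Proportion female at birth = 0.490.
Per-age-group product (1 × ASFR × survival probability):
  26: 1 × 0.3195 × 0.978 = 0.31247
  27: 1 × 0.2788 × 0.959 = 0.26737
  28: 1 × 0.2598 × 0.941 = 0.24447
  29: 1 × 0.2244 × 0.927 = 0.20802
  30: 1 × 0.2164 × 0.923 = 0.19974
  31: 1 × 0.1850 × 0.915 = 0.16928
  32: 1 × 0.1369 × 0.903 = 0.12362
  33: 1 × 0.1139 × 0.885 = 0.10080
Sum = 1.62577
NRR = 0.490 × 1.62577 = 0.79663
With NRR below 1 the population is below replacement fertility.

0.797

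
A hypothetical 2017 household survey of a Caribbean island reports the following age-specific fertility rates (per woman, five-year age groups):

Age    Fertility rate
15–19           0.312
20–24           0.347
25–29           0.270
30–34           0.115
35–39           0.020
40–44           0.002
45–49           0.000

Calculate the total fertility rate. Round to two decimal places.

5.33

Sum of ASFRs = 0.312 + 0.347 + 0.270 + 0.115 + 0.020 + 0.002 + 0.000 = 1.066
TFR = 5 × 1.066 = 5.33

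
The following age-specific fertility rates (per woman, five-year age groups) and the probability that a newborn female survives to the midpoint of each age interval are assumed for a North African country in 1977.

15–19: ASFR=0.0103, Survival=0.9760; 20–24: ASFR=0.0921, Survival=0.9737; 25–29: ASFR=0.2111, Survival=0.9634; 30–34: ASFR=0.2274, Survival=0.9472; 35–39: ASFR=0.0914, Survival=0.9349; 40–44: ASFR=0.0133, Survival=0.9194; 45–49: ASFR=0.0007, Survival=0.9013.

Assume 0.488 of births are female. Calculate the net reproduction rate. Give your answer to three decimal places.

Proportion female at birth = 0.488.
Weighting each age-specific rate by interval width and survival:
  15–19: 5 × 0.0103 × 0.9760 = 0.05026
  20–24: 5 × 0.0921 × 0.9737 = 0.44839
  25–29: 5 × 0.2111 × 0.9634 = 1.01687
  30–34: 5 × 0.2274 × 0.9472 = 1.07697
  35–39: 5 × 0.0914 × 0.9349 = 0.42725
  40–44: 5 × 0.0133 × 0.9194 = 0.06114
  45–49: 5 × 0.0007 × 0.9013 = 0.00315
Sum = 3.08403
NRR = 0.488 × 3.08403 = 1.50501
NRR > 1, so each generation more than replaces itself.

1.505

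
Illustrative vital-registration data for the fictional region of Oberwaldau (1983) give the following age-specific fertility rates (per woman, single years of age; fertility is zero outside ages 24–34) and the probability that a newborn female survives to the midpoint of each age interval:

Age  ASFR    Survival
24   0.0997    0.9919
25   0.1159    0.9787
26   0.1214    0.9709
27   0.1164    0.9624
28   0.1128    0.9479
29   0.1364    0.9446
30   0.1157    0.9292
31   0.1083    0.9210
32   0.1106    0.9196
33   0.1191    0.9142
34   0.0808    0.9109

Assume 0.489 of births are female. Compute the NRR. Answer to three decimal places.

0.572

Proportion female at birth = 0.489.
Per-age-group product (1 × ASFR × survival probability):
  24: 1 × 0.0997 × 0.9919 = 0.09889
  25: 1 × 0.1159 × 0.9787 = 0.11343
  26: 1 × 0.1214 × 0.9709 = 0.11787
  27: 1 × 0.1164 × 0.9624 = 0.11202
  28: 1 × 0.1128 × 0.9479 = 0.10692
  29: 1 × 0.1364 × 0.9446 = 0.12884
  30: 1 × 0.1157 × 0.9292 = 0.10751
  31: 1 × 0.1083 × 0.9210 = 0.09974
  32: 1 × 0.1106 × 0.9196 = 0.10171
  33: 1 × 0.1191 × 0.9142 = 0.10888
  34: 1 × 0.0808 × 0.9109 = 0.07360
Sum = 1.16941
NRR = 0.489 × 1.16941 = 0.57184
NRR < 1, so the cohort does not fully replace itself.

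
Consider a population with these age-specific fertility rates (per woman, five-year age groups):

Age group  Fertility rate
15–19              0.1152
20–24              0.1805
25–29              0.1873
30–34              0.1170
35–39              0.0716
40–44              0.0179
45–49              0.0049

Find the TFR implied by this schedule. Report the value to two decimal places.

Sum of ASFRs = 0.1152 + 0.1805 + 0.1873 + 0.1170 + 0.0716 + 0.0179 + 0.0049 = 0.6944
TFR = 5 × 0.6944 = 3.472

3.47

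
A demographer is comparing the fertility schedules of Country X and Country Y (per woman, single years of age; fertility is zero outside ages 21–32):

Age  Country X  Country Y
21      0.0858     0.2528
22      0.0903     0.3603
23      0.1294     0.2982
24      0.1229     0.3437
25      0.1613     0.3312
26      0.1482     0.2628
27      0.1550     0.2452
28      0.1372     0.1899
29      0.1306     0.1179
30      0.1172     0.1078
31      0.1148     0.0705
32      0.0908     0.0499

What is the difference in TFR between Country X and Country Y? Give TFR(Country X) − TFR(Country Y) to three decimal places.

-1.147

Country X:
  Sum of ASFRs = 0.0858 + 0.0903 + 0.1294 + 0.1229 + 0.1613 + 0.1482 + 0.1550 + 0.1372 + 0.1306 + 0.1172 + 0.1148 + 0.0908 = 1.4835
  TFR = 1.4835
Country Y:
  Sum of ASFRs = 0.2528 + 0.3603 + 0.2982 + 0.3437 + 0.3312 + 0.2628 + 0.2452 + 0.1899 + 0.1179 + 0.1078 + 0.0705 + 0.0499 = 2.6302
  TFR = 2.6302
Difference = 1.4835 − 2.6302 = -1.1467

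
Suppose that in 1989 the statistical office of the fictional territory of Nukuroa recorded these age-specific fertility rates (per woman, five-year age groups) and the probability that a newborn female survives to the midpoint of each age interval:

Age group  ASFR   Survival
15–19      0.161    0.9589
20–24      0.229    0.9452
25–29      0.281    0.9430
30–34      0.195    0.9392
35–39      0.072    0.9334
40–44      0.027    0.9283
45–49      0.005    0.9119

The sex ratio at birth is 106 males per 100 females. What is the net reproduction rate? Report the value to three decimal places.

Proportion female at birth = 100 / (100 + 106) = 0.48544.
Per-age-group product (5 × ASFR × survival probability):
  15–19: 5 × 0.161 × 0.9589 = 0.77191
  20–24: 5 × 0.229 × 0.9452 = 1.08225
  25–29: 5 × 0.281 × 0.9430 = 1.32492
  30–34: 5 × 0.195 × 0.9392 = 0.91572
  35–39: 5 × 0.072 × 0.9334 = 0.33602
  40–44: 5 × 0.027 × 0.9283 = 0.12532
  45–49: 5 × 0.005 × 0.9119 = 0.02280
Sum = 4.57894
NRR = 0.48544 × 4.57894 = 2.22280

2.223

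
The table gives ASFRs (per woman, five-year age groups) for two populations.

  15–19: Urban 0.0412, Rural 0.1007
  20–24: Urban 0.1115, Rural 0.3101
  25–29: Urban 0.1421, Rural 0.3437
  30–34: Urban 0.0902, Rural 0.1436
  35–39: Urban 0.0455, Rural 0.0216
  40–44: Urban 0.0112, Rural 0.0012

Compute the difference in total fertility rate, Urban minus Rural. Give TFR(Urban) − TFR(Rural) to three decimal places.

-2.396

Urban:
  Sum of ASFRs = 0.0412 + 0.1115 + 0.1421 + 0.0902 + 0.0455 + 0.0112 = 0.4417
  TFR = 5 × 0.4417 = 2.2085
Rural:
  Sum of ASFRs = 0.1007 + 0.3101 + 0.3437 + 0.1436 + 0.0216 + 0.0012 = 0.9209
  TFR = 5 × 0.9209 = 4.6045
Difference = 2.2085 − 4.6045 = -2.396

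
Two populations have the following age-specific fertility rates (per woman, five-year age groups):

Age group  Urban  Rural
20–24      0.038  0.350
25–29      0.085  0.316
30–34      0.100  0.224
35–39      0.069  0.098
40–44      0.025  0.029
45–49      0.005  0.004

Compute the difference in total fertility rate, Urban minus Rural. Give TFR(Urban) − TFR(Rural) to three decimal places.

Urban:
  Sum of ASFRs = 0.038 + 0.085 + 0.100 + 0.069 + 0.025 + 0.005 = 0.322
  TFR = 5 × 0.322 = 1.61
Rural:
  Sum of ASFRs = 0.350 + 0.316 + 0.224 + 0.098 + 0.029 + 0.004 = 1.021
  TFR = 5 × 1.021 = 5.105
Difference = 1.61 − 5.105 = -3.495

-3.495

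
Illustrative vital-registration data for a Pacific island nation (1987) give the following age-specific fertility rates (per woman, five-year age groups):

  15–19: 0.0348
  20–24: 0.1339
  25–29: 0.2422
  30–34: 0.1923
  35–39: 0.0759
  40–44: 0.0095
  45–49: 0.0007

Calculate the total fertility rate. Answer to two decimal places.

3.45

Sum of ASFRs = 0.0348 + 0.1339 + 0.2422 + 0.1923 + 0.0759 + 0.0095 + 0.0007 = 0.6893
TFR = 5 × 0.6893 = 3.4465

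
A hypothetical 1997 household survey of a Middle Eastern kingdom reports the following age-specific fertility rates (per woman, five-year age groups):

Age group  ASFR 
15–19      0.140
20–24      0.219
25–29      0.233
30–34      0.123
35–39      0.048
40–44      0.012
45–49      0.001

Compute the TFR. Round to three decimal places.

3.880

Sum of ASFRs = 0.140 + 0.219 + 0.233 + 0.123 + 0.048 + 0.012 + 0.001 = 0.776
TFR = 5 × 0.776 = 3.88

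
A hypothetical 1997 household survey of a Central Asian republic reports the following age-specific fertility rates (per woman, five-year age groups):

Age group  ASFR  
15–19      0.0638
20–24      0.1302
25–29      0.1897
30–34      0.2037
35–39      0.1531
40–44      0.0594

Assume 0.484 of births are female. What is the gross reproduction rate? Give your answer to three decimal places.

1.936

Proportion female at birth = 0.484.
Sum of ASFRs = 0.0638 + 0.1302 + 0.1897 + 0.2037 + 0.1531 + 0.0594 = 0.7999
TFR = 5 × 0.7999 = 3.9995
GRR = 0.484 × 3.9995 = 1.93576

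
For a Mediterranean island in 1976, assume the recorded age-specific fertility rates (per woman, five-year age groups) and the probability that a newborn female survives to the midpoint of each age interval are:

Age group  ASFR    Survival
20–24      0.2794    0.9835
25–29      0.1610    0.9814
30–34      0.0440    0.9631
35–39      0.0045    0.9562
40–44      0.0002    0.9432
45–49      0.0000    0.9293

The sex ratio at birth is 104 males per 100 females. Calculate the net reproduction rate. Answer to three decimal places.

Proportion female at birth = 100 / (100 + 104) = 0.49020.
Each age group contributes 5 × ASFR × survival:
  20–24: 5 × 0.2794 × 0.9835 = 1.37395
  25–29: 5 × 0.1610 × 0.9814 = 0.79003
  30–34: 5 × 0.0440 × 0.9631 = 0.21188
  35–39: 5 × 0.0045 × 0.9562 = 0.02151
  40–44: 5 × 0.0002 × 0.9432 = 0.00094
  45–49: 5 × 0.0000 × 0.9293 = 0.00000
Sum = 2.39831
NRR = 0.49020 × 2.39831 = 1.17565
NRR > 1, so each generation more than replaces itself.

1.176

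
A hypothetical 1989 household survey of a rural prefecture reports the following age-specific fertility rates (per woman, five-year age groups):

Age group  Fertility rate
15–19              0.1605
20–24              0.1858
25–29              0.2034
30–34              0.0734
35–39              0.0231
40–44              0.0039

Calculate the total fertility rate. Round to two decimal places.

Sum of ASFRs = 0.1605 + 0.1858 + 0.2034 + 0.0734 + 0.0231 + 0.0039 = 0.6501
TFR = 5 × 0.6501 = 3.2505

3.25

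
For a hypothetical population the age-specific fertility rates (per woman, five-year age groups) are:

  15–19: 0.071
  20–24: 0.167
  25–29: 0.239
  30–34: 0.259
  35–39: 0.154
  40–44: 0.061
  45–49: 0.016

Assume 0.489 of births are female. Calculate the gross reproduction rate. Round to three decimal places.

Proportion female at birth = 0.489.
Sum of ASFRs = 0.071 + 0.167 + 0.239 + 0.259 + 0.154 + 0.061 + 0.016 = 0.967
TFR = 5 × 0.967 = 4.835
GRR = 0.489 × 4.835 = 2.36432

2.364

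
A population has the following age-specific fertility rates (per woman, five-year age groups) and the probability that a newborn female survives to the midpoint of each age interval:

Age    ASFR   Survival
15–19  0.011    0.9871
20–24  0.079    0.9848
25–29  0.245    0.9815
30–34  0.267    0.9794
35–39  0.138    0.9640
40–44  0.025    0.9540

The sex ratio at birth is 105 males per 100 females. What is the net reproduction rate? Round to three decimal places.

Proportion female at birth = 100 / (100 + 105) = 0.48780.
Each age group contributes 5 × ASFR × survival:
  15–19: 5 × 0.011 × 0.9871 = 0.05429
  20–24: 5 × 0.079 × 0.9848 = 0.38900
  25–29: 5 × 0.245 × 0.9815 = 1.20234
  30–34: 5 × 0.267 × 0.9794 = 1.30750
  35–39: 5 × 0.138 × 0.9640 = 0.66516
  40–44: 5 × 0.025 × 0.9540 = 0.11925
Sum = 3.73754
NRR = 0.48780 × 3.73754 = 1.82317

1.823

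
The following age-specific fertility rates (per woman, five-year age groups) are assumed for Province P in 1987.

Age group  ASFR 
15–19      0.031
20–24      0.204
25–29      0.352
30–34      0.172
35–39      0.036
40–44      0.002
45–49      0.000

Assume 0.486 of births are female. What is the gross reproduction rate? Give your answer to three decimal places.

1.937

Proportion female at birth = 0.486.
Sum of ASFRs = 0.031 + 0.204 + 0.352 + 0.172 + 0.036 + 0.002 + 0.000 = 0.797
TFR = 5 × 0.797 = 3.985
GRR = 0.486 × 3.985 = 1.93671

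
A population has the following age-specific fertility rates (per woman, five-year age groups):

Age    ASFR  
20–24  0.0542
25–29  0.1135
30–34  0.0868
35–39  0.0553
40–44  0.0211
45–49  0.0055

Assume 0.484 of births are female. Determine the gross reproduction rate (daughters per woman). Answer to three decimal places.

Proportion female at birth = 0.484.
Sum of ASFRs = 0.0542 + 0.1135 + 0.0868 + 0.0553 + 0.0211 + 0.0055 = 0.3364
TFR = 5 × 0.3364 = 1.682
GRR = 0.484 × 1.682 = 0.81409

0.814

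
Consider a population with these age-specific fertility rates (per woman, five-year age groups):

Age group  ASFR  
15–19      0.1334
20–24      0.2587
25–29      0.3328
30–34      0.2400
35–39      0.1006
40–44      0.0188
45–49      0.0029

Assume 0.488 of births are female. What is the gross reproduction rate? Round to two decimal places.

Proportion female at birth = 0.488.
Sum of ASFRs = 0.1334 + 0.2587 + 0.3328 + 0.2400 + 0.1006 + 0.0188 + 0.0029 = 1.0872
TFR = 5 × 1.0872 = 5.436
GRR = 0.488 × 5.436 = 2.65277

2.65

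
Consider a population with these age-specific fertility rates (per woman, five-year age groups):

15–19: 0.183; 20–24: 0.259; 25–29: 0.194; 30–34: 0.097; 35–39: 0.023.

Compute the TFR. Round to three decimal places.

Sum of ASFRs = 0.183 + 0.259 + 0.194 + 0.097 + 0.023 = 0.756
TFR = 5 × 0.756 = 3.78

3.780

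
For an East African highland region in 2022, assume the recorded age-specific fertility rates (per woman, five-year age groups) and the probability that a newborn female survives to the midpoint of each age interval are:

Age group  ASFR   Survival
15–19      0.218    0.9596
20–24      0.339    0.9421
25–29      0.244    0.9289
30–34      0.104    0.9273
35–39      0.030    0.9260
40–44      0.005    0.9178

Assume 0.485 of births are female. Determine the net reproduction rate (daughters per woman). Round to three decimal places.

2.144

Proportion female at birth = 0.485.
Each age group contributes 5 × ASFR × survival:
  15–19: 5 × 0.218 × 0.9596 = 1.04596
  20–24: 5 × 0.339 × 0.9421 = 1.59686
  25–29: 5 × 0.244 × 0.9289 = 1.13326
  30–34: 5 × 0.104 × 0.9273 = 0.48220
  35–39: 5 × 0.030 × 0.9260 = 0.13890
  40–44: 5 × 0.005 × 0.9178 = 0.02295
Sum = 4.42013
NRR = 0.485 × 4.42013 = 2.14376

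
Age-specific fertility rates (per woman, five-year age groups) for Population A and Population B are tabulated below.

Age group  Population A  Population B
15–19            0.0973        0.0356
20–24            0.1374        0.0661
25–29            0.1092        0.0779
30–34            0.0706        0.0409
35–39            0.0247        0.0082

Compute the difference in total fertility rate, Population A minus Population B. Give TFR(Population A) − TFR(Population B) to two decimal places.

1.05

Population A:
  Sum of ASFRs = 0.0973 + 0.1374 + 0.1092 + 0.0706 + 0.0247 = 0.4392
  TFR = 5 × 0.4392 = 2.196
Population B:
  Sum of ASFRs = 0.0356 + 0.0661 + 0.0779 + 0.0409 + 0.0082 = 0.2287
  TFR = 5 × 0.2287 = 1.1435
Difference = 2.196 − 1.1435 = 1.0525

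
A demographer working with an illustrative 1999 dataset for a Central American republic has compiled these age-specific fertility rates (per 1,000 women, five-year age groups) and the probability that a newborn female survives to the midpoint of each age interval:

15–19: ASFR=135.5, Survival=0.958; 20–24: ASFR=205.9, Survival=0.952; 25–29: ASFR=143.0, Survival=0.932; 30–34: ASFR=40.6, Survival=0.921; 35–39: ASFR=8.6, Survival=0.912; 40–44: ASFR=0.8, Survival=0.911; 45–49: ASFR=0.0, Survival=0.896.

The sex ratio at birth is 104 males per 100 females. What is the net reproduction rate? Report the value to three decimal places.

Proportion female at birth = 100 / (100 + 104) = 0.49020.
Each age group contributes 5 × ASFR × survival:
  15–19: 5 × 135.5/1000 × 0.958 = 0.64905
  20–24: 5 × 205.9/1000 × 0.952 = 0.98008
  25–29: 5 × 143.0/1000 × 0.932 = 0.66638
  30–34: 5 × 40.6/1000 × 0.921 = 0.18696
  35–39: 5 × 8.6/1000 × 0.912 = 0.03922
  40–44: 5 × 0.8/1000 × 0.911 = 0.00364
  45–49: 5 × 0.0/1000 × 0.896 = 0.00000
Sum = 2.52533
NRR = 0.49020 × 2.52533 = 1.23792
An NRR exceeding 1 indicates intrinsic growth under these rates.

1.238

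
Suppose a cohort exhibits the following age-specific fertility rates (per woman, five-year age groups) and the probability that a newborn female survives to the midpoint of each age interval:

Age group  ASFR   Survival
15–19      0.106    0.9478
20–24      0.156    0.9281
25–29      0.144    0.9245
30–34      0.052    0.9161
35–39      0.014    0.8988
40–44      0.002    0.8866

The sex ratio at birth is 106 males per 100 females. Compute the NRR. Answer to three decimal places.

1.069

Proportion female at birth = 100 / (100 + 106) = 0.48544.
Survival-weighted fertility by age (5·fₓ·Sₓ):
  15–19: 5 × 0.106 × 0.9478 = 0.50233
  20–24: 5 × 0.156 × 0.9281 = 0.72392
  25–29: 5 × 0.144 × 0.9245 = 0.66564
  30–34: 5 × 0.052 × 0.9161 = 0.23819
  35–39: 5 × 0.014 × 0.8988 = 0.06292
  40–44: 5 × 0.002 × 0.8866 = 0.00887
Sum = 2.20187
NRR = 0.48544 × 2.20187 = 1.06888
With NRR above 1 the population is above replacement fertility.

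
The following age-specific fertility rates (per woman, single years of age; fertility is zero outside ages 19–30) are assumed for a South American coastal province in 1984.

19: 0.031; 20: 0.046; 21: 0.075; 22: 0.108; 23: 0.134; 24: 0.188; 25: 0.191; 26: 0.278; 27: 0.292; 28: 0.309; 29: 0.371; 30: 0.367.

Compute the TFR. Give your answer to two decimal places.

Sum of ASFRs = 0.031 + 0.046 + 0.075 + 0.108 + 0.134 + 0.188 + 0.191 + 0.278 + 0.292 + 0.309 + 0.371 + 0.367 = 2.390
TFR = 2.39

2.39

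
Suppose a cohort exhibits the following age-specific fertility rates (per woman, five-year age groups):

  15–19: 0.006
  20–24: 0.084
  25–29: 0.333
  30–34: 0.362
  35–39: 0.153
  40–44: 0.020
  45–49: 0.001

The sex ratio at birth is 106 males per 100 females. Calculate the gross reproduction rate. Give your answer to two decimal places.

Proportion female at birth = 100 / (100 + 106) = 0.48544.
Sum of ASFRs = 0.006 + 0.084 + 0.333 + 0.362 + 0.153 + 0.020 + 0.001 = 0.959
TFR = 5 × 0.959 = 4.795
GRR = 0.48544 × 4.795 = 2.32768

2.33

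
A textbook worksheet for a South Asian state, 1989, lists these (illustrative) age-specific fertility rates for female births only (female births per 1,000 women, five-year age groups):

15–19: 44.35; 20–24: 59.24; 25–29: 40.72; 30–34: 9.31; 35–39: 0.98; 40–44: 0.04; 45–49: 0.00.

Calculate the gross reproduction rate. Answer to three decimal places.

Sum of female ASFRs = 44.35 + 59.24 + 40.72 + 9.31 + 0.98 + 0.04 + 0.00 = 154.64
GRR = 5 × 154.64 / 1000 = 0.7732

0.773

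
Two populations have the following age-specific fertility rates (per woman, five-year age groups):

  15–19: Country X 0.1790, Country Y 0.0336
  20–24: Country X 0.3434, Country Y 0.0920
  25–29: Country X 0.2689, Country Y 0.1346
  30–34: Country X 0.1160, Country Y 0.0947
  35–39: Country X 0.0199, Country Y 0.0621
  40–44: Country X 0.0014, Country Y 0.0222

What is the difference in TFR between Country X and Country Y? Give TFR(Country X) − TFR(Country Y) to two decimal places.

2.45

Country X:
  Sum of ASFRs = 0.1790 + 0.3434 + 0.2689 + 0.1160 + 0.0199 + 0.0014 = 0.9286
  TFR = 5 × 0.9286 = 4.643
Country Y:
  Sum of ASFRs = 0.0336 + 0.0920 + 0.1346 + 0.0947 + 0.0621 + 0.0222 = 0.4392
  TFR = 5 × 0.4392 = 2.196
Difference = 4.643 − 2.196 = 2.447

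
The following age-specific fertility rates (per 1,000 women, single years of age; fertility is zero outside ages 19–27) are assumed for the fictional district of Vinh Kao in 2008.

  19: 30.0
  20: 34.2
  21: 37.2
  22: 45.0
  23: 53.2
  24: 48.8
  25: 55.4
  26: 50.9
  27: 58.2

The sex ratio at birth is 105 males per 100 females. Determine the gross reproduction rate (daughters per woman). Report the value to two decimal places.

Proportion female at birth = 100 / (100 + 105) = 0.48780.
Sum of ASFRs = 30.0 + 34.2 + 37.2 + 45.0 + 53.2 + 48.8 + 55.4 + 50.9 + 58.2 = 412.9
TFR = 412.9 / 1000 = 0.4129
GRR = 0.48780 × 0.4129 = 0.20141

0.20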